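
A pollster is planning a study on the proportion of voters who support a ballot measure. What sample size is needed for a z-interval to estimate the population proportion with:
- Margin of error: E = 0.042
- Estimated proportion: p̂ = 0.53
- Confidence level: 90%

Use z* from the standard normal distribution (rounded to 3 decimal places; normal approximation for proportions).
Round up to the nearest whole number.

Using z* for proportion z-interval (normal approximation).

For 90% confidence, z* = 1.645 (from standard normal table)

Sample size formula for proportion z-interval: n = z*²p̂(1-p̂)/E²

n = 1.645² × 0.53 × 0.47 / 0.042²
  = 2.706025 × 0.2491 / 0.001764
  = 382.1263

Round up to the nearest whole number: n = 383

383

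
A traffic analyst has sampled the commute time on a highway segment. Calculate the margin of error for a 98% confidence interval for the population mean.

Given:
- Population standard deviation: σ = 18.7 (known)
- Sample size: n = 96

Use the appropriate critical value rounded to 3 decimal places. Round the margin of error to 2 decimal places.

The population standard deviation σ is known, so use the z-interval margin of error formula.

For 98% confidence, z* = 2.326 (from standard normal table)

Margin of error formula for z-interval: E = z* × σ/√n

E = 2.326 × 18.7/√96
  = 2.326 × 1.908561
  = 4.4393

Rounded to 2 decimal places:

4.44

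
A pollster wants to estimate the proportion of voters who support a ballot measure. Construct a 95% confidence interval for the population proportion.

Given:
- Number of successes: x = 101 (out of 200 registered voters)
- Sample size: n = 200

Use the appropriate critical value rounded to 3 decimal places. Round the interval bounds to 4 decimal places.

Sample proportion: p̂ = 101/200 = 0.505000

Check conditions for normal approximation:
  np̂ = 101 ≥ 10 ✓
  n(1-p̂) = 99 ≥ 10 ✓

The sample is large enough, so use a z-interval (normal approximation) for the proportion.

For 95% confidence, z* = 1.96 (from standard normal table)

Standard error: SE = √(p̂(1-p̂)/n) = √(0.505000×0.495000/200) = 0.03535357

Margin of error: E = z* × SE = 1.96 × 0.03535357 = 0.069293

Z-interval: p̂ ± E = 0.505000 ± 0.069293 = (0.435707, 0.574293)

Rounded to 4 decimal places:

(0.4357, 0.5743)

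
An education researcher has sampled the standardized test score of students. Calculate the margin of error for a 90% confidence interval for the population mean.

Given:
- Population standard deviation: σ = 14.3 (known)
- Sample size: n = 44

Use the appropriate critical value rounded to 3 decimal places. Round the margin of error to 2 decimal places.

The population standard deviation σ is known, so use the z-interval margin of error formula.

For 90% confidence, z* = 1.645 (from standard normal table)

Margin of error formula for z-interval: E = z* × σ/√n

E = 1.645 × 14.3/√44
  = 1.645 × 2.155806
  = 3.5463

Rounded to 2 decimal places:

3.55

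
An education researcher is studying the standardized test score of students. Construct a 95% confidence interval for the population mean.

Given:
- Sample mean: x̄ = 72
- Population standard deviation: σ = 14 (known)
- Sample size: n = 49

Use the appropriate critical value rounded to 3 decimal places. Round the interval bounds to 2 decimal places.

The population standard deviation σ is known, so use a z-interval (standard normal critical value).

For 95% confidence, z* = 1.96 (from standard normal table)

Standard error: SE = σ/√n = 14/√49 = 2.000000

Margin of error: E = z* × SE = 1.96 × 2.000000 = 3.9200

Z-interval: x̄ ± E = 72 ± 3.9200 = (68.0800, 75.9200)

Rounded to 2 decimal places:

(68.08, 75.92)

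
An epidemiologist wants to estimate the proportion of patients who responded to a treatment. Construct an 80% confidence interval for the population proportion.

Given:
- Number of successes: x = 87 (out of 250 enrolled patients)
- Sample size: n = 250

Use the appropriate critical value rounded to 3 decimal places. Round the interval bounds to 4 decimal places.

Sample proportion: p̂ = 87/250 = 0.348000

Check conditions for normal approximation:
  np̂ = 87 ≥ 10 ✓
  n(1-p̂) = 163 ≥ 10 ✓

The sample is large enough, so use a z-interval (normal approximation) for the proportion.

For 80% confidence, z* = 1.282 (from standard normal table)

Standard error: SE = √(p̂(1-p̂)/n) = √(0.348000×0.652000/250) = 0.03012613

Margin of error: E = z* × SE = 1.282 × 0.03012613 = 0.038622

Z-interval: p̂ ± E = 0.348000 ± 0.038622 = (0.309378, 0.386622)

Rounded to 4 decimal places:

(0.3094, 0.3866)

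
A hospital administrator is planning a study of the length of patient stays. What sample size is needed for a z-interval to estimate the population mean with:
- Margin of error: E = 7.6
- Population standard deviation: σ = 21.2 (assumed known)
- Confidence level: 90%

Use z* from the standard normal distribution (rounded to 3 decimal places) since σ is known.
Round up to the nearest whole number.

Using z* since population σ is known (z-interval formula).

For 90% confidence, z* = 1.645 (from standard normal table)

Sample size formula for z-interval: n = (z*σ/E)²

n = (1.645 × 21.2 / 7.6)²
  = (4.588684)²
  = 21.0560

Round up to the nearest whole number: n = 22

22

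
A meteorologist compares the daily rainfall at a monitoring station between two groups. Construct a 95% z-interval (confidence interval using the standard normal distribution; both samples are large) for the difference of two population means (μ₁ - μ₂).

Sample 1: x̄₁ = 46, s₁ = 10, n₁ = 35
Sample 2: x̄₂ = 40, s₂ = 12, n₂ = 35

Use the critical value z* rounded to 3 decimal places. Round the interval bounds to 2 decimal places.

Both samples are large (n₁ = 35 ≥ 30, n₂ = 35 ≥ 30), so a z-interval for the difference of means applies.

Point estimate: x̄₁ - x̄₂ = 46 - 40 = 6

Standard error: SE = √(s₁²/n₁ + s₂²/n₂)
= √(10²/35 + 12²/35)
= √(2.857143 + 4.114286)
= 2.640346

For 95% confidence, z* = 1.96 (from standard normal table)
Margin of error: E = z* × SE = 1.96 × 2.640346 = 5.1751

Z-interval: (x̄₁ - x̄₂) ± E = 6 ± 5.1751 = (0.8249, 11.1751)

Rounded to 2 decimal places:

(0.82, 11.18)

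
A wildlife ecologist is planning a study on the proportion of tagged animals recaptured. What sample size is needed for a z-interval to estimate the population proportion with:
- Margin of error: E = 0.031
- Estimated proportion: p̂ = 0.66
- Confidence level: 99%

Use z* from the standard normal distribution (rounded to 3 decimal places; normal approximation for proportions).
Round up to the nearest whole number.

Using z* for proportion z-interval (normal approximation).

For 99% confidence, z* = 2.576 (from standard normal table)

Sample size formula for proportion z-interval: n = z*²p̂(1-p̂)/E²

n = 2.576² × 0.66 × 0.34 / 0.031²
  = 6.635776 × 0.2244 / 0.000961
  = 1549.4986

Round up to the nearest whole number: n = 1550

1550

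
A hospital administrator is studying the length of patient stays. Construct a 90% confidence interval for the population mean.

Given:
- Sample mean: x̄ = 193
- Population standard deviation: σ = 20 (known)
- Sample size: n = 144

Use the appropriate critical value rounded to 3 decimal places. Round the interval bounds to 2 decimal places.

The population standard deviation σ is known, so use a z-interval (standard normal critical value).

For 90% confidence, z* = 1.645 (from standard normal table)

Standard error: SE = σ/√n = 20/√144 = 1.666667

Margin of error: E = z* × SE = 1.645 × 1.666667 = 2.7417

Z-interval: x̄ ± E = 193 ± 2.7417 = (190.2583, 195.7417)

Rounded to 2 decimal places:

(190.26, 195.74)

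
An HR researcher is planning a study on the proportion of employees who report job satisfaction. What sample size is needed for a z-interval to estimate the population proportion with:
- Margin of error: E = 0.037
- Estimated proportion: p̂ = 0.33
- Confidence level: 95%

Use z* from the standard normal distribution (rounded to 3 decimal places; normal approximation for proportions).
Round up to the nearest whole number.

Using z* for proportion z-interval (normal approximation).

For 95% confidence, z* = 1.96 (from standard normal table)

Sample size formula for proportion z-interval: n = z*²p̂(1-p̂)/E²

n = 1.96² × 0.33 × 0.67 / 0.037²
  = 3.8416 × 0.2211 / 0.001369
  = 620.4366

Round up to the nearest whole number: n = 621

621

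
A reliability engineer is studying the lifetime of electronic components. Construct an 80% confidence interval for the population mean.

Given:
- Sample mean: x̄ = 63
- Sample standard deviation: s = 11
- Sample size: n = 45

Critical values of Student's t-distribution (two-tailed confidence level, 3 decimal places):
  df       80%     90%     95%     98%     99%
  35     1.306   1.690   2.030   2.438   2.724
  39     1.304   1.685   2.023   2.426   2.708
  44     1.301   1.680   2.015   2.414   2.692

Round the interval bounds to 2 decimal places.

The population standard deviation σ is unknown (only the sample standard deviation s is given), so use a t-interval with df = n - 1 = 45 - 1 = 44.

For 80% confidence with df = 44, t* = 1.301 (from t-table)

Standard error: SE = s/√n = 11/√45 = 1.639783

Margin of error: E = t* × SE = 1.301 × 1.639783 = 2.1334

T-interval: x̄ ± E = 63 ± 2.1334 = (60.8666, 65.1334)

Rounded to 2 decimal places:

(60.87, 65.13)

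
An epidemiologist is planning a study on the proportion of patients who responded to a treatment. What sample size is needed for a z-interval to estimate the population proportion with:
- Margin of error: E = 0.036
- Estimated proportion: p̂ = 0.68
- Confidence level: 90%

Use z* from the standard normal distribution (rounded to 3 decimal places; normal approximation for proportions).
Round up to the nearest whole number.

Using z* for proportion z-interval (normal approximation).

For 90% confidence, z* = 1.645 (from standard normal table)

Sample size formula for proportion z-interval: n = z*²p̂(1-p̂)/E²

n = 1.645² × 0.68 × 0.32 / 0.036²
  = 2.706025 × 0.2176 / 0.001296
  = 454.3449

Round up to the nearest whole number: n = 455

455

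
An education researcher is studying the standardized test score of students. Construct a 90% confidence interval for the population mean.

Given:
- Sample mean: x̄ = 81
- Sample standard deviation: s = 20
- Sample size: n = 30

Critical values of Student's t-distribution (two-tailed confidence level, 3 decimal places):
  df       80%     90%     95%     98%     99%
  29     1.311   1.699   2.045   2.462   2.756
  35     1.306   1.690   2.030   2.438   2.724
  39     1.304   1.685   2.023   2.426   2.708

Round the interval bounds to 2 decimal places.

The population standard deviation σ is unknown (only the sample standard deviation s is given), so use a t-interval with df = n - 1 = 30 - 1 = 29.

For 90% confidence with df = 29, t* = 1.699 (from t-table)

Standard error: SE = s/√n = 20/√30 = 3.651484

Margin of error: E = t* × SE = 1.699 × 3.651484 = 6.2039

T-interval: x̄ ± E = 81 ± 6.2039 = (74.7961, 87.2039)

Rounded to 2 decimal places:

(74.80, 87.20)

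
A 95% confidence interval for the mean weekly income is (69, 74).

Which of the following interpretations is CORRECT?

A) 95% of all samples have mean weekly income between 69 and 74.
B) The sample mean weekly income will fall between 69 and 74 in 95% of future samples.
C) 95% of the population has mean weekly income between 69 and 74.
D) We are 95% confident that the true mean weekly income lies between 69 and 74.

A confidence interval represents our confidence in the procedure, not a probability statement about the parameter.

Key concept: If we repeated this sampling process many times and computed a 95% CI each time, about 95% of those intervals would contain the true population parameter.

For this specific interval (69, 74):
- Midpoint (point estimate): 71.5
- Margin of error: 2.5

The correct interpretation is the one stating confidence that the true parameter lies in the interval — option D.

D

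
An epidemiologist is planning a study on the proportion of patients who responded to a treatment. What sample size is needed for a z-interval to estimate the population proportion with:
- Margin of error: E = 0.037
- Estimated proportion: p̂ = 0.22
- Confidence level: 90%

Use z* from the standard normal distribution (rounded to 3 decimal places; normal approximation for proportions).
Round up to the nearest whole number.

Using z* for proportion z-interval (normal approximation).

For 90% confidence, z* = 1.645 (from standard normal table)

Sample size formula for proportion z-interval: n = z*²p̂(1-p̂)/E²

n = 1.645² × 0.22 × 0.78 / 0.037²
  = 2.706025 × 0.1716 / 0.001369
  = 339.1920

Round up to the nearest whole number: n = 340

340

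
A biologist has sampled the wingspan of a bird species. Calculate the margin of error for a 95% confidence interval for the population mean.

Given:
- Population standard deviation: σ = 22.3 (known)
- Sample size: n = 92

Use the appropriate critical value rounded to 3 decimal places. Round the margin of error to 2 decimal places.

The population standard deviation σ is known, so use the z-interval margin of error formula.

For 95% confidence, z* = 1.96 (from standard normal table)

Margin of error formula for z-interval: E = z* × σ/√n

E = 1.96 × 22.3/√92
  = 1.96 × 2.324936
  = 4.5569

Rounded to 2 decimal places:

4.56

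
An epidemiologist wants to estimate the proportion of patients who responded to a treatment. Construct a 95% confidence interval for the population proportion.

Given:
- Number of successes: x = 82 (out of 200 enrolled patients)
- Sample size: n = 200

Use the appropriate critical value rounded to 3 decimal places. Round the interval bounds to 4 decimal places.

Sample proportion: p̂ = 82/200 = 0.410000

Check conditions for normal approximation:
  np̂ = 82 ≥ 10 ✓
  n(1-p̂) = 118 ≥ 10 ✓

The sample is large enough, so use a z-interval (normal approximation) for the proportion.

For 95% confidence, z* = 1.96 (from standard normal table)

Standard error: SE = √(p̂(1-p̂)/n) = √(0.410000×0.590000/200) = 0.03477787

Margin of error: E = z* × SE = 1.96 × 0.03477787 = 0.068165

Z-interval: p̂ ± E = 0.410000 ± 0.068165 = (0.341835, 0.478165)

Rounded to 4 decimal places:

(0.3418, 0.4782)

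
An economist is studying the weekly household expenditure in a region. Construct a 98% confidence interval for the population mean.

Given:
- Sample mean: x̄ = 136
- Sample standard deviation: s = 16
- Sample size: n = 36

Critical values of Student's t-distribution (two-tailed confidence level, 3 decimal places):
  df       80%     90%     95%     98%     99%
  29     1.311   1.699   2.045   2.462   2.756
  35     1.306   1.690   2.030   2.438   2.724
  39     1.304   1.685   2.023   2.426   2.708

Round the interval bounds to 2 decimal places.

The population standard deviation σ is unknown (only the sample standard deviation s is given), so use a t-interval with df = n - 1 = 36 - 1 = 35.

For 98% confidence with df = 35, t* = 2.438 (from t-table)

Standard error: SE = s/√n = 16/√36 = 2.666667

Margin of error: E = t* × SE = 2.438 × 2.666667 = 6.5013

T-interval: x̄ ± E = 136 ± 6.5013 = (129.4987, 142.5013)

Rounded to 2 decimal places:

(129.50, 142.50)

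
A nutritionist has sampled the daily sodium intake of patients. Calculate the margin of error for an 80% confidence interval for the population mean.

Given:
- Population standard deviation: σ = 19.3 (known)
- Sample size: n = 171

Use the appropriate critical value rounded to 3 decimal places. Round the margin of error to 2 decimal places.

The population standard deviation σ is known, so use the z-interval margin of error formula.

For 80% confidence, z* = 1.282 (from standard normal table)

Margin of error formula for z-interval: E = z* × σ/√n

E = 1.282 × 19.3/√171
  = 1.282 × 1.475908
  = 1.8921

Rounded to 2 decimal places:

1.89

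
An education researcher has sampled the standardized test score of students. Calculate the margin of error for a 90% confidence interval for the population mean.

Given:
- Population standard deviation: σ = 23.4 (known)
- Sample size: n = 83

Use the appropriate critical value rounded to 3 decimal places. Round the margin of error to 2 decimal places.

The population standard deviation σ is known, so use the z-interval margin of error formula.

For 90% confidence, z* = 1.645 (from standard normal table)

Margin of error formula for z-interval: E = z* × σ/√n

E = 1.645 × 23.4/√83
  = 1.645 × 2.568484
  = 4.2252

Rounded to 2 decimal places:

4.23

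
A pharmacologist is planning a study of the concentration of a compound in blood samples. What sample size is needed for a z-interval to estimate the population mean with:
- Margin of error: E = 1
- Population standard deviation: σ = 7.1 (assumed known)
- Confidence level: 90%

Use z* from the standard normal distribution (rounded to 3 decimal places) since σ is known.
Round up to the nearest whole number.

Using z* since population σ is known (z-interval formula).

For 90% confidence, z* = 1.645 (from standard normal table)

Sample size formula for z-interval: n = (z*σ/E)²

n = (1.645 × 7.1 / 1)²
  = (11.679500)²
  = 136.4107

Round up to the nearest whole number: n = 137

137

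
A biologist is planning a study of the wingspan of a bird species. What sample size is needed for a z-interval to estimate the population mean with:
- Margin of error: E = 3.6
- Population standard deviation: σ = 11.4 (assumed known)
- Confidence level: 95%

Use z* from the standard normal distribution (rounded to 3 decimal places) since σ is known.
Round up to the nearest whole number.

Using z* since population σ is known (z-interval formula).

For 95% confidence, z* = 1.96 (from standard normal table)

Sample size formula for z-interval: n = (z*σ/E)²

n = (1.96 × 11.4 / 3.6)²
  = (6.206667)²
  = 38.5227

Round up to the nearest whole number: n = 39

39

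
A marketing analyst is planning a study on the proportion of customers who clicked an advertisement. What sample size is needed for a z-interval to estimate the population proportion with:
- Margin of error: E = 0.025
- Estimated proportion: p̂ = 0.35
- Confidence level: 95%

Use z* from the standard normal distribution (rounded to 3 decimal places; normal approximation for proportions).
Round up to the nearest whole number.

Using z* for proportion z-interval (normal approximation).

For 95% confidence, z* = 1.96 (from standard normal table)

Sample size formula for proportion z-interval: n = z*²p̂(1-p̂)/E²

n = 1.96² × 0.35 × 0.65 / 0.025²
  = 3.8416 × 0.2275 / 0.000625
  = 1398.3424

Round up to the nearest whole number: n = 1399

1399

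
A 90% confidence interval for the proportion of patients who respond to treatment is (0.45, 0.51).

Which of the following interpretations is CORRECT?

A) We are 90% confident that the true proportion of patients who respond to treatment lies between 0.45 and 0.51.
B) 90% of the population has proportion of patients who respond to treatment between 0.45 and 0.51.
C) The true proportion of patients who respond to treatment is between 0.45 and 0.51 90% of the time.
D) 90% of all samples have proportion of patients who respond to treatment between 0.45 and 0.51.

A confidence interval represents our confidence in the procedure, not a probability statement about the parameter.

Key concept: If we repeated this sampling process many times and computed a 90% CI each time, about 90% of those intervals would contain the true population parameter.

For this specific interval (0.45, 0.51):
- Midpoint (point estimate): 0.48
- Margin of error: 0.03

The correct interpretation is the one stating confidence that the true parameter lies in the interval — option A.

A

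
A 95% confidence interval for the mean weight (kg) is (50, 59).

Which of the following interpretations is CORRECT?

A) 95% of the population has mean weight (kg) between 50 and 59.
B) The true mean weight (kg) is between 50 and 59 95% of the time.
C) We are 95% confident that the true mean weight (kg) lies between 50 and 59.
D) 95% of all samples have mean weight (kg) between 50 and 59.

A confidence interval represents our confidence in the procedure, not a probability statement about the parameter.

Key concept: If we repeated this sampling process many times and computed a 95% CI each time, about 95% of those intervals would contain the true population parameter.

For this specific interval (50, 59):
- Midpoint (point estimate): 54.5
- Margin of error: 4.5

The correct interpretation is the one stating confidence that the true parameter lies in the interval — option C.

C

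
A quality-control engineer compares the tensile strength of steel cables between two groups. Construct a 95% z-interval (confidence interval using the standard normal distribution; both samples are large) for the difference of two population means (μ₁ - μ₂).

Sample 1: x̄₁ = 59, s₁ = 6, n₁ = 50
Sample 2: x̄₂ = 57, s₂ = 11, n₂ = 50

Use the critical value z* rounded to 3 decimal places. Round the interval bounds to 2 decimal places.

Both samples are large (n₁ = 50 ≥ 30, n₂ = 50 ≥ 30), so a z-interval for the difference of means applies.

Point estimate: x̄₁ - x̄₂ = 59 - 57 = 2

Standard error: SE = √(s₁²/n₁ + s₂²/n₂)
= √(6²/50 + 11²/50)
= √(0.720000 + 2.420000)
= 1.772005

For 95% confidence, z* = 1.96 (from standard normal table)
Margin of error: E = z* × SE = 1.96 × 1.772005 = 3.4731

Z-interval: (x̄₁ - x̄₂) ± E = 2 ± 3.4731 = (-1.4731, 5.4731)

Rounded to 2 decimal places:

(-1.47, 5.47)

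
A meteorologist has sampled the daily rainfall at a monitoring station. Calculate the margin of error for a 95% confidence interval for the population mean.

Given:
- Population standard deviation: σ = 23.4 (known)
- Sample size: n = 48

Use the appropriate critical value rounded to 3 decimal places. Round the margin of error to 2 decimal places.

The population standard deviation σ is known, so use the z-interval margin of error formula.

For 95% confidence, z* = 1.96 (from standard normal table)

Margin of error formula for z-interval: E = z* × σ/√n

E = 1.96 × 23.4/√48
  = 1.96 × 3.377499
  = 6.6199

Rounded to 2 decimal places:

6.62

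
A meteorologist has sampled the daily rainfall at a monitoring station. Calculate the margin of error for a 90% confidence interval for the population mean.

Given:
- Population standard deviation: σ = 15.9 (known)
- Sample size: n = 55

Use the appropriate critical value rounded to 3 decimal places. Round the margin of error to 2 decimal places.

The population standard deviation σ is known, so use the z-interval margin of error formula.

For 90% confidence, z* = 1.645 (from standard normal table)

Margin of error formula for z-interval: E = z* × σ/√n

E = 1.645 × 15.9/√55
  = 1.645 × 2.143956
  = 3.5268

Rounded to 2 decimal places:

3.53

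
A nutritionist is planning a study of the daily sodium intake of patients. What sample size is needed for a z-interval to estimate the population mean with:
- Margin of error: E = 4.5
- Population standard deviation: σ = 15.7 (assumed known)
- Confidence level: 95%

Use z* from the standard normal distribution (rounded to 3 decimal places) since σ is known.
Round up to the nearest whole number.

Using z* since population σ is known (z-interval formula).

For 95% confidence, z* = 1.96 (from standard normal table)

Sample size formula for z-interval: n = (z*σ/E)²

n = (1.96 × 15.7 / 4.5)²
  = (6.838222)²
  = 46.7613

Round up to the nearest whole number: n = 47

47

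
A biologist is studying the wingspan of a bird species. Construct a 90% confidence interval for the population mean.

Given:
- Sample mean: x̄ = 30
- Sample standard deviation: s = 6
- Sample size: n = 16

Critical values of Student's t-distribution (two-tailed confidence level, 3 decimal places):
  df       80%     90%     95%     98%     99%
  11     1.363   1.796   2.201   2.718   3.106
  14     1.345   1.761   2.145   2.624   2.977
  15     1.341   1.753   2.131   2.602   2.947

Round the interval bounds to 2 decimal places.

The population standard deviation σ is unknown (only the sample standard deviation s is given), so use a t-interval with df = n - 1 = 16 - 1 = 15.

For 90% confidence with df = 15, t* = 1.753 (from t-table)

Standard error: SE = s/√n = 6/√16 = 1.500000

Margin of error: E = t* × SE = 1.753 × 1.500000 = 2.6295

T-interval: x̄ ± E = 30 ± 2.6295 = (27.3705, 32.6295)

Rounded to 2 decimal places:

(27.37, 32.63)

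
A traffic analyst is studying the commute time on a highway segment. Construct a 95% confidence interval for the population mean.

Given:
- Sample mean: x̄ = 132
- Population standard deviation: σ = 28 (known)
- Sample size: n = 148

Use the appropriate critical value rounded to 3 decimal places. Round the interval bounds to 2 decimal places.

The population standard deviation σ is known, so use a z-interval (standard normal critical value).

For 95% confidence, z* = 1.96 (from standard normal table)

Standard error: SE = σ/√n = 28/√148 = 2.301586

Margin of error: E = z* × SE = 1.96 × 2.301586 = 4.5111

Z-interval: x̄ ± E = 132 ± 4.5111 = (127.4889, 136.5111)

Rounded to 2 decimal places:

(127.49, 136.51)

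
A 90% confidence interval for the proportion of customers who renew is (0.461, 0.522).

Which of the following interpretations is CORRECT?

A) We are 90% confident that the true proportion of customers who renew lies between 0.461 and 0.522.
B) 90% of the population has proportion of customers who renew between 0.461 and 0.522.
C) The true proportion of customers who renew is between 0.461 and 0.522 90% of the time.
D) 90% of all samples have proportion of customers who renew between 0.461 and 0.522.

A confidence interval represents our confidence in the procedure, not a probability statement about the parameter.

Key concept: If we repeated this sampling process many times and computed a 90% CI each time, about 90% of those intervals would contain the true population parameter.

For this specific interval (0.461, 0.522):
- Midpoint (point estimate): 0.4915
- Margin of error: 0.0305

The correct interpretation is the one stating confidence that the true parameter lies in the interval — option A.

A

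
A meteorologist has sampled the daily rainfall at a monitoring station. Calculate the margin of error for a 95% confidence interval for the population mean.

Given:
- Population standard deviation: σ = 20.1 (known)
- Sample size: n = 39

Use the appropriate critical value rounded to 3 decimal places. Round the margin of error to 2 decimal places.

The population standard deviation σ is known, so use the z-interval margin of error formula.

For 95% confidence, z* = 1.96 (from standard normal table)

Margin of error formula for z-interval: E = z* × σ/√n

E = 1.96 × 20.1/√39
  = 1.96 × 3.218576
  = 6.3084

Rounded to 2 decimal places:

6.31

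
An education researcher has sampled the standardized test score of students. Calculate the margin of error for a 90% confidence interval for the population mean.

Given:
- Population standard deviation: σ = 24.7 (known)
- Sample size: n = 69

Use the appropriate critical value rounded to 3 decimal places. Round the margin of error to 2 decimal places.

The population standard deviation σ is known, so use the z-interval margin of error formula.

For 90% confidence, z* = 1.645 (from standard normal table)

Margin of error formula for z-interval: E = z* × σ/√n

E = 1.645 × 24.7/√69
  = 1.645 × 2.973531
  = 4.8915

Rounded to 2 decimal places:

4.89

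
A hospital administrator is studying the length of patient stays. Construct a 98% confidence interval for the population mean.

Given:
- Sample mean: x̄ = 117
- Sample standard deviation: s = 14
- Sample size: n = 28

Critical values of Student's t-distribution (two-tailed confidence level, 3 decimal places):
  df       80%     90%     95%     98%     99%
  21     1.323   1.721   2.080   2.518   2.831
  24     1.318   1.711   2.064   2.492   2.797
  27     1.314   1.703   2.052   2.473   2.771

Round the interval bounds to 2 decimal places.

The population standard deviation σ is unknown (only the sample standard deviation s is given), so use a t-interval with df = n - 1 = 28 - 1 = 27.

For 98% confidence with df = 27, t* = 2.473 (from t-table)

Standard error: SE = s/√n = 14/√28 = 2.645751

Margin of error: E = t* × SE = 2.473 × 2.645751 = 6.5429

T-interval: x̄ ± E = 117 ± 6.5429 = (110.4571, 123.5429)

Rounded to 2 decimal places:

(110.46, 123.54)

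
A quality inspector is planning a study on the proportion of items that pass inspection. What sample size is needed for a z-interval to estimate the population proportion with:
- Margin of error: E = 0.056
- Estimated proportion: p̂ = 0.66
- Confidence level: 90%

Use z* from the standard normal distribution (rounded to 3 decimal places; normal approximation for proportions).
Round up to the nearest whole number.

Using z* for proportion z-interval (normal approximation).

For 90% confidence, z* = 1.645 (from standard normal table)

Sample size formula for proportion z-interval: n = z*²p̂(1-p̂)/E²

n = 1.645² × 0.66 × 0.34 / 0.056²
  = 2.706025 × 0.2244 / 0.003136
  = 193.6327

Round up to the nearest whole number: n = 194

194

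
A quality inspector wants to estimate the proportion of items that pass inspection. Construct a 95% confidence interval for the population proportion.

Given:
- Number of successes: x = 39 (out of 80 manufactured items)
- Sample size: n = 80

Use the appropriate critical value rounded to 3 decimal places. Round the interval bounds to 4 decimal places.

Sample proportion: p̂ = 39/80 = 0.487500

Check conditions for normal approximation:
  np̂ = 39 ≥ 10 ✓
  n(1-p̂) = 41 ≥ 10 ✓

The sample is large enough, so use a z-interval (normal approximation) for the proportion.

For 95% confidence, z* = 1.96 (from standard normal table)

Standard error: SE = √(p̂(1-p̂)/n) = √(0.487500×0.512500/80) = 0.05588423

Margin of error: E = z* × SE = 1.96 × 0.05588423 = 0.109533

Z-interval: p̂ ± E = 0.487500 ± 0.109533 = (0.377967, 0.597033)

Rounded to 4 decimal places:

(0.3780, 0.5970)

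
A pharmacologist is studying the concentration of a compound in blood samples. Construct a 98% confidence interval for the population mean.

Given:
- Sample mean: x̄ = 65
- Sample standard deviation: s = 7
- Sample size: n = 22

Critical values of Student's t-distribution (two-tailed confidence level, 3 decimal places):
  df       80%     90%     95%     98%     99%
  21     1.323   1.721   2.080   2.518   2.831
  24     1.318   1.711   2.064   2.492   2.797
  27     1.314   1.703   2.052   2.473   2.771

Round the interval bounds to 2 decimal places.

The population standard deviation σ is unknown (only the sample standard deviation s is given), so use a t-interval with df = n - 1 = 22 - 1 = 21.

For 98% confidence with df = 21, t* = 2.518 (from t-table)

Standard error: SE = s/√n = 7/√22 = 1.492405

Margin of error: E = t* × SE = 2.518 × 1.492405 = 3.7579

T-interval: x̄ ± E = 65 ± 3.7579 = (61.2421, 68.7579)

Rounded to 2 decimal places:

(61.24, 68.76)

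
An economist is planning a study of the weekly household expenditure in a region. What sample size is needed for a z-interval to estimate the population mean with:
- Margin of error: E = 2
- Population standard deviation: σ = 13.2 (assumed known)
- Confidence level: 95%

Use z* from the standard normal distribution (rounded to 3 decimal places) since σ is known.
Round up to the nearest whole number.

Using z* since population σ is known (z-interval formula).

For 95% confidence, z* = 1.96 (from standard normal table)

Sample size formula for z-interval: n = (z*σ/E)²

n = (1.96 × 13.2 / 2)²
  = (12.936000)²
  = 167.3401

Round up to the nearest whole number: n = 168

168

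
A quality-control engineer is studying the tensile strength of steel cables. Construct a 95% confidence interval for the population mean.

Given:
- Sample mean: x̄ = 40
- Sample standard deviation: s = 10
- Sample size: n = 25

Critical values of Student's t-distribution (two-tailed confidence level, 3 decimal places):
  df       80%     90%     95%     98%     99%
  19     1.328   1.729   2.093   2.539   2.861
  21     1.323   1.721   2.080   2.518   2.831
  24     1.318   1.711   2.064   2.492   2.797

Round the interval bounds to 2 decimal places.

The population standard deviation σ is unknown (only the sample standard deviation s is given), so use a t-interval with df = n - 1 = 25 - 1 = 24.

For 95% confidence with df = 24, t* = 2.064 (from t-table)

Standard error: SE = s/√n = 10/√25 = 2.000000

Margin of error: E = t* × SE = 2.064 × 2.000000 = 4.1280

T-interval: x̄ ± E = 40 ± 4.1280 = (35.8720, 44.1280)

Rounded to 2 decimal places:

(35.87, 44.13)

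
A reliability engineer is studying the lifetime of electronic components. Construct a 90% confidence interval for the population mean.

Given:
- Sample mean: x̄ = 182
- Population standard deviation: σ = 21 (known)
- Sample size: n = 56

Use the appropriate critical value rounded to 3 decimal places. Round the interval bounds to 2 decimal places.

The population standard deviation σ is known, so use a z-interval (standard normal critical value).

For 90% confidence, z* = 1.645 (from standard normal table)

Standard error: SE = σ/√n = 21/√56 = 2.806243

Margin of error: E = z* × SE = 1.645 × 2.806243 = 4.6163

Z-interval: x̄ ± E = 182 ± 4.6163 = (177.3837, 186.6163)

Rounded to 2 decimal places:

(177.38, 186.62)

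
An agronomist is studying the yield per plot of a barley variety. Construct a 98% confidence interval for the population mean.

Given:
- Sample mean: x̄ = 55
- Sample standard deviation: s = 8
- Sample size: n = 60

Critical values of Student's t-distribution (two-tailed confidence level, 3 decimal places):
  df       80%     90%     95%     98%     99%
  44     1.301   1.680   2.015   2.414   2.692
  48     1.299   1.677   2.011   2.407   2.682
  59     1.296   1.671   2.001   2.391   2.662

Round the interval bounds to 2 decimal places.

The population standard deviation σ is unknown (only the sample standard deviation s is given), so use a t-interval with df = n - 1 = 60 - 1 = 59.

For 98% confidence with df = 59, t* = 2.391 (from t-table)

Standard error: SE = s/√n = 8/√60 = 1.032796

Margin of error: E = t* × SE = 2.391 × 1.032796 = 2.4694

T-interval: x̄ ± E = 55 ± 2.4694 = (52.5306, 57.4694)

Rounded to 2 decimal places:

(52.53, 57.47)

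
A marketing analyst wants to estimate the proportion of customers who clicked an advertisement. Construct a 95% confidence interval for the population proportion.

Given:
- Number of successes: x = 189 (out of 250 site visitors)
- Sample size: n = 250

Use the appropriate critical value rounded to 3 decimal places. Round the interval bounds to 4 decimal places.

Sample proportion: p̂ = 189/250 = 0.756000

Check conditions for normal approximation:
  np̂ = 189 ≥ 10 ✓
  n(1-p̂) = 61 ≥ 10 ✓

The sample is large enough, so use a z-interval (normal approximation) for the proportion.

For 95% confidence, z* = 1.96 (from standard normal table)

Standard error: SE = √(p̂(1-p̂)/n) = √(0.756000×0.244000/250) = 0.02716350

Margin of error: E = z* × SE = 1.96 × 0.02716350 = 0.053240

Z-interval: p̂ ± E = 0.756000 ± 0.053240 = (0.702760, 0.809240)

Rounded to 4 decimal places:

(0.7028, 0.8092)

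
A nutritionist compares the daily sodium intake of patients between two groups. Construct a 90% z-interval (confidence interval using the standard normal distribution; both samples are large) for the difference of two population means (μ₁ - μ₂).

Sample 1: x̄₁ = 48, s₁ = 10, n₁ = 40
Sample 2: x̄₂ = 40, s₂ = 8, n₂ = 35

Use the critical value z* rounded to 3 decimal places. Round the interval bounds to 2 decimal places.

Both samples are large (n₁ = 40 ≥ 30, n₂ = 35 ≥ 30), so a z-interval for the difference of means applies.

Point estimate: x̄₁ - x̄₂ = 48 - 40 = 8

Standard error: SE = √(s₁²/n₁ + s₂²/n₂)
= √(10²/40 + 8²/35)
= √(2.500000 + 1.828571)
= 2.080522

For 90% confidence, z* = 1.645 (from standard normal table)
Margin of error: E = z* × SE = 1.645 × 2.080522 = 3.4225

Z-interval: (x̄₁ - x̄₂) ± E = 8 ± 3.4225 = (4.5775, 11.4225)

Rounded to 2 decimal places:

(4.58, 11.42)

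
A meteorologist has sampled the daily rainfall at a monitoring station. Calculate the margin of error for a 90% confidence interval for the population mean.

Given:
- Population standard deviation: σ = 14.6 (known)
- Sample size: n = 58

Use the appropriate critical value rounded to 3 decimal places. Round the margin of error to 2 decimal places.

The population standard deviation σ is known, so use the z-interval margin of error formula.

For 90% confidence, z* = 1.645 (from standard normal table)

Margin of error formula for z-interval: E = z* × σ/√n

E = 1.645 × 14.6/√58
  = 1.645 × 1.917074
  = 3.1536

Rounded to 2 decimal places:

3.15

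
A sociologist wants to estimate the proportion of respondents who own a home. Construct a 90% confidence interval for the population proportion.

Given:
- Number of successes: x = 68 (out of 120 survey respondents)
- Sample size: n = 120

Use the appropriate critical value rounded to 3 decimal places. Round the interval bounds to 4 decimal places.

Sample proportion: p̂ = 68/120 = 0.566667

Check conditions for normal approximation:
  np̂ = 68 ≥ 10 ✓
  n(1-p̂) = 52 ≥ 10 ✓

The sample is large enough, so use a z-interval (normal approximation) for the proportion.

For 90% confidence, z* = 1.645 (from standard normal table)

Standard error: SE = √(p̂(1-p̂)/n) = √(0.566667×0.433333/120) = 0.04523601

Margin of error: E = z* × SE = 1.645 × 0.04523601 = 0.074413

Z-interval: p̂ ± E = 0.566667 ± 0.074413 = (0.492253, 0.641080)

Rounded to 4 decimal places:

(0.4923, 0.6411)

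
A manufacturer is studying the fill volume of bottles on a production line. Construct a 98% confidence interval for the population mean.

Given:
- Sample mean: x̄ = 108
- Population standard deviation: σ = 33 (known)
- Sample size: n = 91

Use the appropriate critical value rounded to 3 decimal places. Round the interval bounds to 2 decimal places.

The population standard deviation σ is known, so use a z-interval (standard normal critical value).

For 98% confidence, z* = 2.326 (from standard normal table)

Standard error: SE = σ/√n = 33/√91 = 3.459340

Margin of error: E = z* × SE = 2.326 × 3.459340 = 8.0464

Z-interval: x̄ ± E = 108 ± 8.0464 = (99.9536, 116.0464)

Rounded to 2 decimal places:

(99.95, 116.05)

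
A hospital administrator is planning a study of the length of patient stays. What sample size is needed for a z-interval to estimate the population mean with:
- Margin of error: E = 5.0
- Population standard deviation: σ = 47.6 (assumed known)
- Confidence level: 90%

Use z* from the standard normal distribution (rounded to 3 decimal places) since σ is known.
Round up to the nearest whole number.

Using z* since population σ is known (z-interval formula).

For 90% confidence, z* = 1.645 (from standard normal table)

Sample size formula for z-interval: n = (z*σ/E)²

n = (1.645 × 47.6 / 5.0)²
  = (15.660400)²
  = 245.2481

Round up to the nearest whole number: n = 246

246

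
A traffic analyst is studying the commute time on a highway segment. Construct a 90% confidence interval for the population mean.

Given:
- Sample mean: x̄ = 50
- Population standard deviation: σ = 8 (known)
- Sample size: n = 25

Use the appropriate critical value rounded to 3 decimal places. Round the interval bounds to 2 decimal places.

The population standard deviation σ is known, so use a z-interval (standard normal critical value).

For 90% confidence, z* = 1.645 (from standard normal table)

Standard error: SE = σ/√n = 8/√25 = 1.600000

Margin of error: E = z* × SE = 1.645 × 1.600000 = 2.6320

Z-interval: x̄ ± E = 50 ± 2.6320 = (47.3680, 52.6320)

Rounded to 2 decimal places:

(47.37, 52.63)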